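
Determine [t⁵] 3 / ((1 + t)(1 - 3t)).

Partial fractions give a closed form: a_n = (3/4)·(-1)^n + (9/4)·3^n.
At n = 5: a_5 = 546.

546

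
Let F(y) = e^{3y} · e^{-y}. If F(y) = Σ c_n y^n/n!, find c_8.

The EGF product rule gives c_8 = Σ_{k_1+k_2=8} C(8; k_1,k_2) · ∏ g_i(k_i), where e^{3y} gives (3)^k; e^{-y} gives (-1)^k.
g_1(k) for k = 0…8: 1, 3, 9, 27, 81, 243, 729, 2187, 6561.
g_2(k) for k = 0…8: 1, -1, 1, -1, 1, -1, 1, -1, 1.
c_8 = Σ_k C(8,k)·g_1(k)·g_2(8−k) = 1·1·1 + 8·3·(-1) + 28·9·1 + 56·27·(-1) + 70·81·1 + 56·243·(-1) + 28·729·1 + 8·2187·(-1) + 1·6561·1 = 1 − 24 + 252 − 1512 + 5670 − 13608 + 20412 − 17496 + 6561 = 256.

256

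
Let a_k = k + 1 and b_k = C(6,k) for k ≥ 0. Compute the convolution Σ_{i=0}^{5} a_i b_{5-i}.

The convolution is the x^5 coefficient of A(x)B(x).
Σ = 1·6 + 2·15 + 3·20 + 4·15 + 5·6 + 6·1 = 192.

192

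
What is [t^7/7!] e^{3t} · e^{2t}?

78125

The EGF product rule gives c_7 = Σ_{k_1+k_2=7} C(7; k_1,k_2) · ∏ g_i(k_i), where e^{3t} gives (3)^k; e^{2t} gives (2)^k.
g_1(k) for k = 0…7: 1, 3, 9, 27, 81, 243, 729, 2187.
g_2(k) for k = 0…7: 1, 2, 4, 8, 16, 32, 64, 128.
c_7 = Σ_k C(7,k)·g_1(k)·g_2(7−k) = 1·1·128 + 7·3·64 + 21·9·32 + 35·27·16 + 35·81·8 + 21·243·4 + 7·729·2 + 1·2187·1 = 128 + 1344 + 6048 + 15120 + 22680 + 20412 + 10206 + 2187 = 78125.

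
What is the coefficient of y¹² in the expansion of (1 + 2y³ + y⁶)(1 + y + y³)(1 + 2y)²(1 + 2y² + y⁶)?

19

(1 + 2y³ + y⁶) has coefficients 1,0,0,2,0,0,1 for degrees 0…6.
(1 + y + y³) has coefficients 1,1,0,1,0,0,0,0,0,0,0,0,0 for degrees 0…12.
Multiplying by (1 + 2y)² gives running coefficients 1,5,8,5,4,4,0,0,0,0,0,0,0 for degrees 0…12.
Finally multiplying by (1 + 2y² + y⁶), the product of all factors after the first has coefficients 1,5,10,15,20,14,9,13,8,5,4,4,0 for degrees 0…12.
[y¹²] = 1·0 + 2·5 + 1·9 = 19.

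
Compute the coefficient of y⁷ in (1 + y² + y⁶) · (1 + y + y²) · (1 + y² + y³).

2

(1 + y² + y⁶) has coefficients 1,0,1,0,0,0,1 for degrees 0…6.
(1 + y + y²) has coefficients 1,1,1,0,0,0,0,0 for degrees 0…7.
Finally multiplying by (1 + y² + y³), the product of all factors after the first has coefficients 1,1,2,2,2,1,0,0 for degrees 0…7.
[y⁷] = 1·0 + 1·1 + 1·1 = 2.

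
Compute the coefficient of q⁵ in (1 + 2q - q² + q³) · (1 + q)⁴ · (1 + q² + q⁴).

23

(1 + 2q - q² + q³) has coefficients 1,2,-1,1 for degrees 0…3.
(1 + q)⁴ has coefficients 1,4,6,4,1,0 for degrees 0…5.
Finally multiplying by (1 + q² + q⁴), the product of all factors after the first has coefficients 1,4,7,8,8,8 for degrees 0…5.
[q⁵] = 1·8 + 2·8 − 1·8 + 1·7 = 23.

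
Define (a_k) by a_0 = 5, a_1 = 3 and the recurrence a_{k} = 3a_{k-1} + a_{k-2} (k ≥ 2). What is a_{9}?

The ordinary generating function has denominator 1 - 3x - x^2.
Iterating the recurrence: a_0,…,a_{9} = 5, 3, 14, 45, 149, 492, 1625, 5367, 17726, 58545.

58545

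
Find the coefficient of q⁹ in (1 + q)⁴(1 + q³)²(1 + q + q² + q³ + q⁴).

37

(1 + q)⁴ has coefficients 1,4,6,4,1 for degrees 0…4.
(1 + q³)² has coefficients 1,0,0,2,0,0,1,0,0,0 for degrees 0…9.
Finally multiplying by (1 + q + q² + q³ + q⁴), the product of all factors after the first has coefficients 1,1,1,3,3,2,3,3,1,1 for degrees 0…9.
[q⁹] = 1·1 + 4·1 + 6·3 + 4·3 + 1·2 = 37.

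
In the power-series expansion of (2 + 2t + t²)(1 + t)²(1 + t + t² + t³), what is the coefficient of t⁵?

12

(2 + 2t + t²) has coefficients 2,2,1 for degrees 0…2.
(1 + t)² has coefficients 1,2,1,0,0,0 for degrees 0…5.
Finally multiplying by (1 + t + t² + t³), the product of all factors after the first has coefficients 1,3,4,4,3,1 for degrees 0…5.
[t⁵] = 2·1 + 2·3 + 1·4 = 12.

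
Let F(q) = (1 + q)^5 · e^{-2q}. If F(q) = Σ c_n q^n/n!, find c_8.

The EGF product rule gives c_8 = Σ_{k_1+k_2=8} C(8; k_1,k_2) · ∏ g_i(k_i), where (1+q)^5 gives the falling factorial (5)_k; e^{-2q} gives (-2)^k.
g_1(k) for k = 0…8: 1, 5, 20, 60, 120, 120, 0, 0, 0.
g_2(k) for k = 0…8: 1, -2, 4, -8, 16, -32, 64, -128, 256.
c_8 = Σ_k C(8,k)·g_1(k)·g_2(8−k) = 1·1·256 + 8·5·(-128) + 28·20·64 + 56·60·(-32) + 70·120·16 + 56·120·(-8) = 256 − 5120 + 35840 − 107520 + 134400 − 53760 = 4096.

4096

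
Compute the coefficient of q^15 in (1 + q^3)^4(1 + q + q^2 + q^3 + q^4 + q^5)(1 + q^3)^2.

21

(1 + q^3)^4 has coefficients 1,0,0,4,0,0,6,0,0,4,0,0,1 for degrees 0…12.
(1 + q + q^2 + q^3 + q^4 + q^5) has coefficients 1,1,1,1,1,1,0,0,0,0,0,0,0,0,0,0 for degrees 0…15.
Finally multiplying by (1 + q^3)^2, the product of all factors after the first has coefficients 1,1,1,3,3,3,3,3,3,1,1,1,0,0,0,0 for degrees 0…15.
[q^15] = 1·0 + 4·0 + 6·1 + 4·3 + 1·3 = 21.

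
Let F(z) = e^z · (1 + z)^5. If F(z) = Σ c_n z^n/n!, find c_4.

501

The EGF product rule gives c_4 = Σ_{k_1+k_2=4} C(4; k_1,k_2) · ∏ g_i(k_i), where e^z gives (1)^k; (1+z)^5 gives the falling factorial (5)_k.
g_1(k) for k = 0…4: 1, 1, 1, 1, 1.
g_2(k) for k = 0…4: 1, 5, 20, 60, 120.
c_4 = Σ_k C(4,k)·g_1(k)·g_2(4−k) = 1·1·120 + 4·1·60 + 6·1·20 + 4·1·5 + 1·1·1 = 120 + 240 + 120 + 20 + 1 = 501.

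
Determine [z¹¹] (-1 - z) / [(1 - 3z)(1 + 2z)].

-141308

The denominator gives the recurrence a_n = a_(n−1) + 6a_(n−2) for n ≥ 2; the numerator fixes a_0 = -1, a_1 = -2.
Iterating: -1, -2, -8, -20, -68, -188, -596, -1724, -5300, -15644, -47444, -141308, so a_11 = -141308.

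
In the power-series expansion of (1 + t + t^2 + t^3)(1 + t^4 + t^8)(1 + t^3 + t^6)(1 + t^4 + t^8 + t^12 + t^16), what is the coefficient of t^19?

9

(1 + t + t^2 + t^3) has coefficients 1,1,1,1 for degrees 0…3.
(1 + t^4 + t^8) has coefficients 1,0,0,0,1,0,0,0,1,0,0,0,0,0,0,0,0,0,0,0 for degrees 0…19.
Multiplying by (1 + t^3 + t^6) gives running coefficients 1,0,0,1,1,0,1,1,1,0,1,1,0,0,1,0,0,0,0,0 for degrees 0…19.
Finally multiplying by (1 + t^4 + t^8 + t^12 + t^16), the product of all factors after the first has coefficients 1,0,0,1,2,0,1,2,3,0,2,3,3,0,3,3,3,0,3,3 for degrees 0…19.
[t^19] = 1·3 + 1·3 + 1·0 + 1·3 = 9.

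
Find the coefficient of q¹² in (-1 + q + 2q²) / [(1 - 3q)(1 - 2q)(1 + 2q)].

-425972

Partial fractions give a closed form: a_n = (-4/5)·3^n + (-1/5)·(-2)^n.
At n = 12: a_12 = -425972.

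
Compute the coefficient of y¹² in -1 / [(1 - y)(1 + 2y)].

-2731

Partial fractions give a closed form: a_n = (-1/3)·1^n + (-2/3)·(-2)^n.
At n = 12: a_12 = -2731.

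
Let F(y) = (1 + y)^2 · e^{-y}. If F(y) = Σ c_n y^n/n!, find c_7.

The EGF product rule gives c_7 = Σ_{k_1+k_2=7} C(7; k_1,k_2) · ∏ g_i(k_i), where (1+y)^2 gives the falling factorial (2)_k; e^{-y} gives (-1)^k.
g_1(k) for k = 0…7: 1, 2, 2, 0, 0, 0, 0, 0.
g_2(k) for k = 0…7: 1, -1, 1, -1, 1, -1, 1, -1.
c_7 = Σ_k C(7,k)·g_1(k)·g_2(7−k) = 1·1·(-1) + 7·2·1 + 21·2·(-1) = −1 + 14 − 42 = -29.

-29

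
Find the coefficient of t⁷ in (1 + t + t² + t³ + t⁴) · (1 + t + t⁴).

(1 + t + t² + t³ + t⁴) has coefficients 1,1,1,1,1 for degrees 0…4.
(1 + t + t⁴) has coefficients 1,1,0,0,1,0,0,0 for degrees 0…7.
[t⁷] = 1·0 + 1·0 + 1·0 + 1·1 + 1·0 = 1.

1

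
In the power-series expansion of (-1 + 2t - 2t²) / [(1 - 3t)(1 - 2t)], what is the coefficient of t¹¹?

-293197

The denominator gives the recurrence a_n = 5a_(n−1) − 6a_(n−2) for n ≥ 3; the numerator fixes a_0 = -1, a_1 = -3, a_2 = -11.
Iterating: -1, -3, -11, -37, -119, -373, -1151, -3517, -10679, -32293, -97391, -293197, so a_11 = -293197.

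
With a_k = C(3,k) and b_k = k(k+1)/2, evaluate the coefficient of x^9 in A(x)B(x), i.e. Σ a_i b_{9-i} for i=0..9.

The convolution is the t^9 coefficient of A(t)B(t).
Σ = 1·45 + 3·36 + 3·28 + 1·21 + 0·15 + 0·10 + 0·6 + 0·3 + 0·1 + 0·0 = 258.

258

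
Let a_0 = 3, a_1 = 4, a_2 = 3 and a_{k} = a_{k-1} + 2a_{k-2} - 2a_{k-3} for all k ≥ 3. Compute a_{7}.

11

The ordinary generating function has denominator 1 - y - 2y^2 + 2y^3.
Iterating the recurrence: a_0,…,a_{7} = 3, 4, 3, 5, 3, 7, 3, 11.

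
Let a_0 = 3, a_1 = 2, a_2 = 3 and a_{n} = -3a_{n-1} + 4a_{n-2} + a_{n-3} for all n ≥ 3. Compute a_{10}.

The ordinary generating function has denominator 1 + 3x - 4x^2 - x^3.
Iterating the recurrence: a_0,…,a_{10} = 3, 2, 3, 2, 8, -13, 73, -263, 1068, -4183, 16558.

16558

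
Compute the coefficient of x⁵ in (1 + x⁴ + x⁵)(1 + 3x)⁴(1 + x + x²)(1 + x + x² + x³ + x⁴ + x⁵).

702

(1 + x⁴ + x⁵) has coefficients 1,0,0,0,1,1 for degrees 0…5.
(1 + 3x)⁴ has coefficients 1,12,54,108,81,0 for degrees 0…5.
Multiplying by (1 + x + x²) gives running coefficients 1,13,67,174,243,189 for degrees 0…5.
Finally multiplying by (1 + x + x² + x³ + x⁴ + x⁵), the product of all factors after the first has coefficients 1,14,81,255,498,687 for degrees 0…5.
[x⁵] = 1·687 + 1·14 + 1·1 = 702.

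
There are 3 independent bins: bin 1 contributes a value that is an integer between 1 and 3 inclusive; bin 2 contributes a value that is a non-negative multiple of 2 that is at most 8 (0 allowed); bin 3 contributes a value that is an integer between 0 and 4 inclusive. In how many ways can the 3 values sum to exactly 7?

8

The generating function for the choices is (z + z^2 + z^3)·(1 + z^2 + z^4 + z^6 + z^8)·(1 + z + z^2 + z^3 + z^4); the count is [z^7].
(z + z^2 + z^3) has coefficients 0,1,1,1 for degrees 0…3.
(1 + z^2 + z^4 + z^6 + z^8) has coefficients 1,0,1,0,1,0,1,0 for degrees 0…7.
Finally multiplying by (1 + z + z^2 + z^3 + z^4), the product of all factors after the first has coefficients 1,1,2,2,3,2,3,2 for degrees 0…7.
[z^7] = 1·3 + 1·2 + 1·3 = 8.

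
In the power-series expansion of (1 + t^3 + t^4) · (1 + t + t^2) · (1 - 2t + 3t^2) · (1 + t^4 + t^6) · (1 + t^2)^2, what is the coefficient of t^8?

(1 + t^3 + t^4) has coefficients 1,0,0,1,1 for degrees 0…4.
(1 + t + t^2) has coefficients 1,1,1,0,0,0,0,0,0 for degrees 0…8.
Multiplying by (1 - 2t + 3t^2) gives running coefficients 1,-1,2,1,3,0,0,0,0 for degrees 0…8.
Multiplying by (1 + t^4 + t^6) gives running coefficients 1,-1,2,1,4,-1,3,0,5 for degrees 0…8.
Finally multiplying by (1 + t^2)^2, the product of all factors after the first has coefficients 1,-1,4,-1,9,0,13,-1,15 for degrees 0…8.
[t^8] = 1·15 + 1·0 + 1·9 = 24.

24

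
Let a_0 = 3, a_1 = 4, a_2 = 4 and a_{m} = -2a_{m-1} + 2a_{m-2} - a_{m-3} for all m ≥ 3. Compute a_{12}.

The ordinary generating function has denominator 1 + 2z - 2z^2 + z^3.
Iterating the recurrence: a_0,…,a_{12} = 3, 4, 4, -3, 10, -30, 83, -236, 668, -1891, 5354, -15158, 42915.

42915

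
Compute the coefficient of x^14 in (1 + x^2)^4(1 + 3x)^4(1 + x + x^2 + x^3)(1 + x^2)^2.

(1 + x^2)^4 has coefficients 1,0,4,0,6,0,4,0,1 for degrees 0…8.
(1 + 3x)^4 has coefficients 1,12,54,108,81,0,0,0,0,0,0,0,0,0,0 for degrees 0…14.
Multiplying by (1 + x + x^2 + x^3) gives running coefficients 1,13,67,175,255,243,189,81,0,0,0,0,0,0,0 for degrees 0…14.
Finally multiplying by (1 + x^2)^2, the product of all factors after the first has coefficients 1,13,69,201,390,606,766,742,633,405,189,81,0,0,0 for degrees 0…14.
[x^14] = 1·0 + 4·0 + 6·189 + 4·633 + 1·766 = 4432.

4432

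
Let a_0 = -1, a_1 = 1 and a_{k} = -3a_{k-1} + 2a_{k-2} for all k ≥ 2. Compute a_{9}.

The ordinary generating function has denominator 1 + 3y - 2y^2.
Iterating the recurrence: a_0,…,a_{9} = -1, 1, -5, 17, -61, 217, -773, 2753, -9805, 34921.

34921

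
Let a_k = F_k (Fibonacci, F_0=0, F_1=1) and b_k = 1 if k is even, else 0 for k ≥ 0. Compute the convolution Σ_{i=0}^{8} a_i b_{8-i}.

33

The convolution is the x^8 coefficient of A(x)B(x).
Σ = 0·1 + 1·0 + 1·1 + 2·0 + 3·1 + 5·0 + 8·1 + 13·0 + 21·1 = 33.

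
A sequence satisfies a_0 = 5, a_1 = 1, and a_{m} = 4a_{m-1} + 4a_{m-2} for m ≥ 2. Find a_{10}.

6260736

The ordinary generating function has denominator 1 - 4x - 4x^2.
Iterating the recurrence: a_0,…,a_{10} = 5, 1, 24, 100, 496, 2384, 11520, 55616, 268544, 1296640, 6260736.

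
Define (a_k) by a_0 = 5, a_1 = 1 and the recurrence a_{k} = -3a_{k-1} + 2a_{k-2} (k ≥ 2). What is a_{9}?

The ordinary generating function has denominator 1 + 3z - 2z^2.
Iterating the recurrence: a_0,…,a_{9} = 5, 1, 7, -19, 71, -251, 895, -3187, 11351, -40427.

-40427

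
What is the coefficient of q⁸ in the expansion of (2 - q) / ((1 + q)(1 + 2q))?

Partial fractions give a closed form: a_n = (-3)·(-1)^n + (5)·(-2)^n.
At n = 8: a_8 = 1277.

1277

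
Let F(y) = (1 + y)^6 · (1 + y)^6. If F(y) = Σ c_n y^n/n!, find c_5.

The EGF product rule gives c_5 = Σ_{k_1+k_2=5} C(5; k_1,k_2) · ∏ g_i(k_i), where (1+y)^6 gives the falling factorial (6)_k; (1+y)^6 gives the falling factorial (6)_k.
g_1(k) for k = 0…5: 1, 6, 30, 120, 360, 720.
g_2(k) for k = 0…5: 1, 6, 30, 120, 360, 720.
c_5 = Σ_k C(5,k)·g_1(k)·g_2(5−k) = 1·1·720 + 5·6·360 + 10·30·120 + 10·120·30 + 5·360·6 + 1·720·1 = 720 + 10800 + 36000 + 36000 + 10800 + 720 = 95040.

95040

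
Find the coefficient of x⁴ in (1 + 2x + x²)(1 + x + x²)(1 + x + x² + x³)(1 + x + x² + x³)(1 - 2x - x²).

-27

(1 + 2x + x²) has coefficients 1,2,1 for degrees 0…2.
(1 + x + x²) has coefficients 1,1,1,0,0 for degrees 0…4.
Multiplying by (1 + x + x² + x³) gives running coefficients 1,2,3,3,2 for degrees 0…4.
Multiplying by (1 + x + x² + x³) gives running coefficients 1,3,6,9,10 for degrees 0…4.
Finally multiplying by (1 - 2x - x²), the product of all factors after the first has coefficients 1,1,-1,-6,-14 for degrees 0…4.
[x⁴] = 1·(-14) + 2·(-6) + 1·(-1) = -27.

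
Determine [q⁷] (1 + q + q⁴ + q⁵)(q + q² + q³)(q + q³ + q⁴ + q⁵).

(1 + q + q⁴ + q⁵) has coefficients 1,1,0,0,1,1 for degrees 0…5.
(q + q² + q³) has coefficients 0,1,1,1,0,0,0,0 for degrees 0…7.
Finally multiplying by (q + q³ + q⁴ + q⁵), the product of all factors after the first has coefficients 0,0,1,1,2,2,3,2 for degrees 0…7.
[q⁷] = 1·2 + 1·3 + 1·1 + 1·1 = 7.

7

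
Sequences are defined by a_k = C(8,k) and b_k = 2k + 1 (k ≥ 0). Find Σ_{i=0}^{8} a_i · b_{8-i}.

2304

The convolution is the t^8 coefficient of A(t)B(t).
Σ = 1·17 + 8·15 + 28·13 + 56·11 + 70·9 + 56·7 + 28·5 + 8·3 + 1·1 = 2304.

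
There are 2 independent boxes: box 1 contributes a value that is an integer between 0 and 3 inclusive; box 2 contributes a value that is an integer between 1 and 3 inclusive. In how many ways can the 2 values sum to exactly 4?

3

The generating function for the choices is (1 + t + t² + t³)·(t + t² + t³); the count is [t⁴].
(1 + t + t² + t³) has coefficients 1,1,1,1 for degrees 0…3.
(t + t² + t³) has coefficients 0,1,1,1,0 for degrees 0…4.
[t⁴] = 1·0 + 1·1 + 1·1 + 1·1 = 3.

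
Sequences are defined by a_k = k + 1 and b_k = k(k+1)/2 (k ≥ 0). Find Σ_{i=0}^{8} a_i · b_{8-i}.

This is [x^8] in the product of the two ordinary generating functions.
Σ = 1·36 + 2·28 + 3·21 + 4·15 + 5·10 + 6·6 + 7·3 + 8·1 + 9·0 = 330.

330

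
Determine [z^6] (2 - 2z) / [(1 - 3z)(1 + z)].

730

The denominator gives the recurrence a_n = 2a_(n−1) + 3a_(n−2) for n ≥ 2; the numerator fixes a_0 = 2, a_1 = 2.
Iterating: 2, 2, 10, 26, 82, 242, 730, so a_6 = 730.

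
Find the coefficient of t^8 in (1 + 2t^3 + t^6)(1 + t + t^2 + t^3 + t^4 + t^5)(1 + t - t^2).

(1 + 2t^3 + t^6) has coefficients 1,0,0,2,0,0,1 for degrees 0…6.
(1 + t + t^2 + t^3 + t^4 + t^5) has coefficients 1,1,1,1,1,1,0,0,0 for degrees 0…8.
Finally multiplying by (1 + t - t^2), the product of all factors after the first has coefficients 1,2,1,1,1,1,0,-1,0 for degrees 0…8.
[t^8] = 1·0 + 2·1 + 1·1 = 3.

3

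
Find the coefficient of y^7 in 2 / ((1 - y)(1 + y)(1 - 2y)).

340

The denominator gives the recurrence a_n = 2a_(n−1) + a_(n−2) − 2a_(n−3) for n ≥ 3; the numerator fixes a_0 = 2, a_1 = 4, a_2 = 10.
Iterating: 2, 4, 10, 20, 42, 84, 170, 340, so a_7 = 340.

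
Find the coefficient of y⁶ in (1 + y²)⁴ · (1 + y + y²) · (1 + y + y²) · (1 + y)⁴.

(1 + y²)⁴ has coefficients 1,0,4,0,6,0,4 for degrees 0…6.
(1 + y + y²) has coefficients 1,1,1,0,0,0,0 for degrees 0…6.
Multiplying by (1 + y + y²) gives running coefficients 1,2,3,2,1,0,0 for degrees 0…6.
Finally multiplying by (1 + y)⁴, the product of all factors after the first has coefficients 1,6,17,30,36,30,17 for degrees 0…6.
[y⁶] = 1·17 + 4·36 + 6·17 + 4·1 = 267.

267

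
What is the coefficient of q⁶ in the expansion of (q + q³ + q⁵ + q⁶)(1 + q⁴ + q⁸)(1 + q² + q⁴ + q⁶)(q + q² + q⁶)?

(q + q³ + q⁵ + q⁶) has coefficients 0,1,0,1,0,1,1 for degrees 0…6.
(1 + q⁴ + q⁸) has coefficients 1,0,0,0,1,0,0 for degrees 0…6.
Multiplying by (1 + q² + q⁴ + q⁶) gives running coefficients 1,0,1,0,2,0,2 for degrees 0…6.
Finally multiplying by (q + q² + q⁶), the product of all factors after the first has coefficients 0,1,1,1,1,2,3 for degrees 0…6.
[q⁶] = 1·2 + 1·1 + 1·1 + 1·0 = 4.

4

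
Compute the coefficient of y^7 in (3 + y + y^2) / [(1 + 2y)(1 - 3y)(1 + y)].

Partial fractions give a closed form: a_n = (11/5)·(-2)^n + (31/20)·3^n + (-3/4)·(-1)^n.
At n = 7: a_7 = 3109.

3109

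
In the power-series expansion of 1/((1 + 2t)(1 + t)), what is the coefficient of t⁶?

The denominator gives the recurrence a_n = −3a_(n−1) − 2a_(n−2) for n ≥ 2; the numerator fixes a_0 = 1, a_1 = -3.
Iterating: 1, -3, 7, -15, 31, -63, 127, so a_6 = 127.

127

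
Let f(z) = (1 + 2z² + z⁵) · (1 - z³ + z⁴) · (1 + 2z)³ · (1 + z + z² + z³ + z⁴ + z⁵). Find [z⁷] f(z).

69

(1 + 2z² + z⁵) has coefficients 1,0,2,0,0,1 for degrees 0…5.
(1 - z³ + z⁴) has coefficients 1,0,0,-1,1,0,0,0 for degrees 0…7.
Multiplying by (1 + 2z)³ gives running coefficients 1,6,12,7,-5,-6,4,8 for degrees 0…7.
Finally multiplying by (1 + z + z² + z³ + z⁴ + z⁵), the product of all factors after the first has coefficients 1,7,19,26,21,15,18,20 for degrees 0…7.
[z⁷] = 1·20 + 2·15 + 1·19 = 69.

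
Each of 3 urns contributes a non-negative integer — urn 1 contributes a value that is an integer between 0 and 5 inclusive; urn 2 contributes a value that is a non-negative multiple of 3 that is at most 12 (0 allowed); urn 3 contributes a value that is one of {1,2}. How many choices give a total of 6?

4

The generating function for the choices is (1 + z + z^2 + z^3 + z^4 + z^5)·(1 + z^3 + z^6 + z^9 + z^12)·(z + z^2); the count is [z^6].
(1 + z + z^2 + z^3 + z^4 + z^5) has coefficients 1,1,1,1,1,1 for degrees 0…5.
(1 + z^3 + z^6 + z^9 + z^12) has coefficients 1,0,0,1,0,0,1 for degrees 0…6.
Finally multiplying by (z + z^2), the product of all factors after the first has coefficients 0,1,1,0,1,1,0 for degrees 0…6.
[z^6] = 1·0 + 1·1 + 1·1 + 1·0 + 1·1 + 1·1 = 4.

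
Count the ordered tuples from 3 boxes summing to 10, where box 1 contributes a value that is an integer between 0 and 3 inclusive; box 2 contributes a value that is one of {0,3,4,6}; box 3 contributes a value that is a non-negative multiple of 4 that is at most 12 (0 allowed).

4

The generating function for the choices is (1 + t + t² + t³)·(1 + t³ + t⁴ + t⁶)·(1 + t⁴ + t⁸ + t¹²); the count is [t¹⁰].
(1 + t + t² + t³) has coefficients 1,1,1,1 for degrees 0…3.
(1 + t³ + t⁴ + t⁶) has coefficients 1,0,0,1,1,0,1,0,0,0,0 for degrees 0…10.
Finally multiplying by (1 + t⁴ + t⁸ + t¹²), the product of all factors after the first has coefficients 1,0,0,1,2,0,1,1,2,0,1 for degrees 0…10.
[t¹⁰] = 1·1 + 1·0 + 1·2 + 1·1 = 4.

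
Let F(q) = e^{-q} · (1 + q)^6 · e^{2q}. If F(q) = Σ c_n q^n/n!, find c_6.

The EGF product rule gives c_6 = Σ_{k_1+k_2+k_3=6} C(6; k_1,k_2,k_3) · ∏ g_i(k_i), where e^{-q} gives (-1)^k; (1+q)^6 gives the falling factorial (6)_k; e^{2q} gives (2)^k.
g_1(k) for k = 0…6: 1, -1, 1, -1, 1, -1, 1.
g_2(k) for k = 0…6: 1, 6, 30, 120, 360, 720, 720.
g_3(k) for k = 0…6: 1, 2, 4, 8, 16, 32, 64.
First combine the last two factors: h(k) = Σ_j C(k,j)·g_2(j)·g_3(k−j) for k = 0…6: 1, 8, 58, 380, 2248, 12032, 58576.
c_6 = Σ_k C(6,k)·g_1(k)·h(6−k) = 1·1·58576 + 6·(-1)·12032 + 15·1·2248 + 20·(-1)·380 + 15·1·58 + 6·(-1)·8 + 1·1·1 = 58576 − 72192 + 33720 − 7600 + 870 − 48 + 1 = 13327.

13327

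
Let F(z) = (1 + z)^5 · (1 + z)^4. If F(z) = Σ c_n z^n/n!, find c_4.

3024

The EGF product rule gives c_4 = Σ_{k_1+k_2=4} C(4; k_1,k_2) · ∏ g_i(k_i), where (1+z)^5 gives the falling factorial (5)_k; (1+z)^4 gives the falling factorial (4)_k.
g_1(k) for k = 0…4: 1, 5, 20, 60, 120.
g_2(k) for k = 0…4: 1, 4, 12, 24, 24.
c_4 = Σ_k C(4,k)·g_1(k)·g_2(4−k) = 1·1·24 + 4·5·24 + 6·20·12 + 4·60·4 + 1·120·1 = 24 + 480 + 1440 + 960 + 120 = 3024.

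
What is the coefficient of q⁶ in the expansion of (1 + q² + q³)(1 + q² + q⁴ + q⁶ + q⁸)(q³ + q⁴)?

(1 + q² + q³) has coefficients 1,0,1,1 for degrees 0…3.
(1 + q² + q⁴ + q⁶ + q⁸) has coefficients 1,0,1,0,1,0,1 for degrees 0…6.
Finally multiplying by (q³ + q⁴), the product of all factors after the first has coefficients 0,0,0,1,1,1,1 for degrees 0…6.
[q⁶] = 1·1 + 1·1 + 1·1 = 3.

3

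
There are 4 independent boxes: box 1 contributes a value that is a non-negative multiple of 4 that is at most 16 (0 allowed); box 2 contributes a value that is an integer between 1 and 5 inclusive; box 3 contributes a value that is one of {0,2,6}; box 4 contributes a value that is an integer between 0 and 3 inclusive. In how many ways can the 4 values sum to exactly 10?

The generating function for the choices is (1 + y^4 + y^8 + y^12 + y^16)·(y + y^2 + y^3 + y^4 + y^5)·(1 + y^2 + y^6)·(1 + y + y^2 + y^3); the count is [y^10].
(1 + y^4 + y^8 + y^12 + y^16) has coefficients 1,0,0,0,1,0,0,0,1,0,0 for degrees 0…10.
(y + y^2 + y^3 + y^4 + y^5) has coefficients 0,1,1,1,1,1,0,0,0,0,0 for degrees 0…10.
Multiplying by (1 + y^2 + y^6) gives running coefficients 0,1,1,2,2,2,1,2,1,1,1 for degrees 0…10.
Finally multiplying by (1 + y + y^2 + y^3), the product of all factors after the first has coefficients 0,1,2,4,6,7,7,7,6,5,5 for degrees 0…10.
[y^10] = 1·5 + 1·7 + 1·2 = 14.

14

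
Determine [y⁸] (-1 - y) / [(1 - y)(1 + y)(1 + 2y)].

-171

The denominator gives the recurrence a_n = −2a_(n−1) + a_(n−2) + 2a_(n−3) for n ≥ 3; the numerator fixes a_0 = -1, a_1 = 1, a_2 = -3.
Iterating: -1, 1, -3, 5, -11, 21, -43, 85, -171, so a_8 = -171.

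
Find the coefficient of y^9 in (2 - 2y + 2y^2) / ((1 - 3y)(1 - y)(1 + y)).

34444

Partial fractions give a closed form: a_n = (7/4)·3^n + (-1/2)·1^n + (3/4)·(-1)^n.
At n = 9: a_9 = 34444.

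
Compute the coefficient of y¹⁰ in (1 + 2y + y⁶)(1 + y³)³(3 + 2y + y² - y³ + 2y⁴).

16

(1 + 2y + y⁶) has coefficients 1,2,0,0,0,0,1 for degrees 0…6.
(1 + y³)³ has coefficients 1,0,0,3,0,0,3,0,0,1,0 for degrees 0…10.
Finally multiplying by (3 + 2y + y² - y³ + 2y⁴), the product of all factors after the first has coefficients 3,2,1,8,8,3,6,12,3,0,8 for degrees 0…10.
[y¹⁰] = 1·8 + 2·0 + 1·8 = 16.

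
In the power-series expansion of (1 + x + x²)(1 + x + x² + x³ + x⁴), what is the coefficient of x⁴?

(1 + x + x²) has coefficients 1,1,1 for degrees 0…2.
(1 + x + x² + x³ + x⁴) has coefficients 1,1,1,1,1 for degrees 0…4.
[x⁴] = 1·1 + 1·1 + 1·1 = 3.

3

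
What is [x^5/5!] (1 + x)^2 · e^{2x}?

352

The EGF product rule gives c_5 = Σ_{k_1+k_2=5} C(5; k_1,k_2) · ∏ g_i(k_i), where (1+x)^2 gives the falling factorial (2)_k; e^{2x} gives (2)^k.
g_1(k) for k = 0…5: 1, 2, 2, 0, 0, 0.
g_2(k) for k = 0…5: 1, 2, 4, 8, 16, 32.
c_5 = Σ_k C(5,k)·g_1(k)·g_2(5−k) = 1·1·32 + 5·2·16 + 10·2·8 = 32 + 160 + 160 = 352.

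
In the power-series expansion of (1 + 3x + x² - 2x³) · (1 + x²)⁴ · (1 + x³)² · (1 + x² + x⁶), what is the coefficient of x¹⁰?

(1 + 3x + x² - 2x³) has coefficients 1,3,1,-2 for degrees 0…3.
(1 + x²)⁴ has coefficients 1,0,4,0,6,0,4,0,1,0,0 for degrees 0…10.
Multiplying by (1 + x³)² gives running coefficients 1,0,4,2,6,8,5,12,5,8,6 for degrees 0…10.
Finally multiplying by (1 + x² + x⁶), the product of all factors after the first has coefficients 1,0,5,2,10,10,12,20,14,22,17 for degrees 0…10.
[x¹⁰] = 1·17 + 3·22 + 1·14 − 2·20 = 57.

57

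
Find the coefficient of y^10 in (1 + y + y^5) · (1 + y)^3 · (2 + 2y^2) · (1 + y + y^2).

16

(1 + y + y^5) has coefficients 1,1,0,0,0,1 for degrees 0…5.
(1 + y)^3 has coefficients 1,3,3,1,0,0,0,0,0,0,0 for degrees 0…10.
Multiplying by (2 + 2y^2) gives running coefficients 2,6,8,8,6,2,0,0,0,0,0 for degrees 0…10.
Finally multiplying by (1 + y + y^2), the product of all factors after the first has coefficients 2,8,16,22,22,16,8,2,0,0,0 for degrees 0…10.
[y^10] = 1·0 + 1·0 + 1·16 = 16.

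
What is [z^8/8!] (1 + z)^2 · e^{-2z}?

The EGF product rule gives c_8 = Σ_{k_1+k_2=8} C(8; k_1,k_2) · ∏ g_i(k_i), where (1+z)^2 gives the falling factorial (2)_k; e^{-2z} gives (-2)^k.
g_1(k) for k = 0…8: 1, 2, 2, 0, 0, 0, 0, 0, 0.
g_2(k) for k = 0…8: 1, -2, 4, -8, 16, -32, 64, -128, 256.
c_8 = Σ_k C(8,k)·g_1(k)·g_2(8−k) = 1·1·256 + 8·2·(-128) + 28·2·64 = 256 − 2048 + 3584 = 1792.

1792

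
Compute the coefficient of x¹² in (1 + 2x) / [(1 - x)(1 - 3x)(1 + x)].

996451

Partial fractions give a closed form: a_n = (-3/4)·1^n + (15/8)·3^n + (-1/8)·(-1)^n.
At n = 12: a_12 = 996451.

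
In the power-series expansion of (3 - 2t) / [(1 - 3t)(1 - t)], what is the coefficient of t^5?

850

Partial fractions give a closed form: a_n = (7/2)·3^n + (-1/2)·1^n.
At n = 5: a_5 = 850.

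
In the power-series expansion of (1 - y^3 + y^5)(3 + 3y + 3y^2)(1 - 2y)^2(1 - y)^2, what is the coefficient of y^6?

12

(1 - y^3 + y^5) has coefficients 1,0,0,-1,0,1 for degrees 0…5.
(3 + 3y + 3y^2) has coefficients 3,3,3,0,0,0,0 for degrees 0…6.
Multiplying by (1 - 2y)^2 gives running coefficients 3,-9,3,0,12,0,0 for degrees 0…6.
Finally multiplying by (1 - y)^2, the product of all factors after the first has coefficients 3,-15,24,-15,15,-24,12 for degrees 0…6.
[y^6] = 1·12 − 1·(-15) + 1·(-15) = 12.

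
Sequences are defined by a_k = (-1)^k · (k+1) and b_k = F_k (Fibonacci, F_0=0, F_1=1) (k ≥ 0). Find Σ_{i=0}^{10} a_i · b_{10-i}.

The convolution is the t^10 coefficient of A(t)B(t).
Σ = 1·55 − 2·34 + 3·21 − 4·13 + 5·8 − 6·5 + 7·3 − 8·2 + 9·1 − 10·1 + 11·0 = 12.

12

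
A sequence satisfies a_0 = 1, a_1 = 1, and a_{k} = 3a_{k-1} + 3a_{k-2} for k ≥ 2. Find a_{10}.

The ordinary generating function has denominator 1 - 3z - 3z^2.
Iterating the recurrence: a_0,…,a_{10} = 1, 1, 6, 21, 81, 306, 1161, 4401, 16686, 63261, 239841.

239841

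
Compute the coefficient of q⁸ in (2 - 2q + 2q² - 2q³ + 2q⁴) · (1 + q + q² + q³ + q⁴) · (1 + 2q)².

10

(2 - 2q + 2q² - 2q³ + 2q⁴) has coefficients 2,-2,2,-2,2 for degrees 0…4.
(1 + q + q² + q³ + q⁴) has coefficients 1,1,1,1,1,0,0,0,0 for degrees 0…8.
Finally multiplying by (1 + 2q)², the product of all factors after the first has coefficients 1,5,9,9,9,8,4,0,0 for degrees 0…8.
[q⁸] = 2·0 − 2·0 + 2·4 − 2·8 + 2·9 = 10.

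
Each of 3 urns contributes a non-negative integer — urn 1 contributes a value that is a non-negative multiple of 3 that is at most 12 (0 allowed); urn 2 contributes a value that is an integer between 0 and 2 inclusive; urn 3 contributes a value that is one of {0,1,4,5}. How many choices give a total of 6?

The generating function for the choices is (1 + y^3 + y^6 + y^9 + y^12)·(1 + y + y^2)·(1 + y + y^4 + y^5); the count is [y^6].
(1 + y^3 + y^6 + y^9 + y^12) has coefficients 1,0,0,1,0,0,1 for degrees 0…6.
(1 + y + y^2) has coefficients 1,1,1,0,0,0,0 for degrees 0…6.
Finally multiplying by (1 + y + y^4 + y^5), the product of all factors after the first has coefficients 1,2,2,1,1,2,2 for degrees 0…6.
[y^6] = 1·2 + 1·1 + 1·1 = 4.

4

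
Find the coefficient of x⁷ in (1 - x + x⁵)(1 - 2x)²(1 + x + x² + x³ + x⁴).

(1 - x + x⁵) has coefficients 1,-1,0,0,0,1 for degrees 0…5.
(1 - 2x)² has coefficients 1,-4,4,0,0,0,0,0 for degrees 0…7.
Finally multiplying by (1 + x + x² + x³ + x⁴), the product of all factors after the first has coefficients 1,-3,1,1,1,0,4,0 for degrees 0…7.
[x⁷] = 1·0 − 1·4 + 1·1 = -3.

-3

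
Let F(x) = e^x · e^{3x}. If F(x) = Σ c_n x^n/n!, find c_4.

The EGF product rule gives c_4 = Σ_{k_1+k_2=4} C(4; k_1,k_2) · ∏ g_i(k_i), where e^x gives (1)^k; e^{3x} gives (3)^k.
g_1(k) for k = 0…4: 1, 1, 1, 1, 1.
g_2(k) for k = 0…4: 1, 3, 9, 27, 81.
c_4 = Σ_k C(4,k)·g_1(k)·g_2(4−k) = 1·1·81 + 4·1·27 + 6·1·9 + 4·1·3 + 1·1·1 = 81 + 108 + 54 + 12 + 1 = 256.

256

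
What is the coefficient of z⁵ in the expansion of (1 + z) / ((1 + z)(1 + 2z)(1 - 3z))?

133

The denominator gives the recurrence a_n = 7a_(n−2) + 6a_(n−3) for n ≥ 3; the numerator fixes a_0 = 1, a_1 = 1, a_2 = 7.
Iterating: 1, 1, 7, 13, 55, 133, so a_5 = 133.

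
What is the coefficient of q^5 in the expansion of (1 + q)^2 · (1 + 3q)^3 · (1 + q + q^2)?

198

(1 + q)^2 has coefficients 1,2,1 for degrees 0…2.
(1 + 3q)^3 has coefficients 1,9,27,27,0,0 for degrees 0…5.
Finally multiplying by (1 + q + q^2), the product of all factors after the first has coefficients 1,10,37,63,54,27 for degrees 0…5.
[q^5] = 1·27 + 2·54 + 1·63 = 198.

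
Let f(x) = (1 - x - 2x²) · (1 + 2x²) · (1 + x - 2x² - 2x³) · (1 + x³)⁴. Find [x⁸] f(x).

-18

(1 - x - 2x²) has coefficients 1,-1,-2 for degrees 0…2.
(1 + 2x²) has coefficients 1,0,2,0,0,0,0,0,0 for degrees 0…8.
Multiplying by (1 + x - 2x² - 2x³) gives running coefficients 1,1,0,0,-4,-4,0,0,0 for degrees 0…8.
Finally multiplying by (1 + x³)⁴, the product of all factors after the first has coefficients 1,1,0,4,0,-4,6,-10,-16 for degrees 0…8.
[x⁸] = 1·(-16) − 1·(-10) − 2·6 = -18.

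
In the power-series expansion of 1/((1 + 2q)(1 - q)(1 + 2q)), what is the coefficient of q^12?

36409

The denominator gives the recurrence a_n = −3a_(n−1) + 4a_(n−3) for n ≥ 3; the numerator fixes a_0 = 1, a_1 = -3, a_2 = 9.
Iterating: 1, -3, 9, -23, 57, -135, 313, -711, 1593, -3527, 7737, -16839, 36409, so a_12 = 36409.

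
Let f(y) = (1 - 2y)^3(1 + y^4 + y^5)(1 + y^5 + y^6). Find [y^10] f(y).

(1 - 2y)^3 has coefficients 1,-6,12,-8 for degrees 0…3.
(1 + y^4 + y^5) has coefficients 1,0,0,0,1,1,0,0,0,0,0 for degrees 0…10.
Finally multiplying by (1 + y^5 + y^6), the product of all factors after the first has coefficients 1,0,0,0,1,2,1,0,0,1,2 for degrees 0…10.
[y^10] = 1·2 − 6·1 + 12·0 − 8·0 = -4.

-4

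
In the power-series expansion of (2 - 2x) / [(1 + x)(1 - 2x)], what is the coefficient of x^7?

84

Partial fractions give a closed form: a_n = (4/3)·(-1)^n + (2/3)·2^n.
At n = 7: a_7 = 84.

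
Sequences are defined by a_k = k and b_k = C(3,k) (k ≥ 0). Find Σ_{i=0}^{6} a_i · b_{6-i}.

The convolution is the t^6 coefficient of A(t)B(t).
Σ = 0·0 + 1·0 + 2·0 + 3·1 + 4·3 + 5·3 + 6·1 = 36.

36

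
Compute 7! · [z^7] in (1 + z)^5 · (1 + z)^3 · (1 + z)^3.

1663200

The EGF product rule gives c_7 = Σ_{k_1+k_2+k_3=7} C(7; k_1,k_2,k_3) · ∏ g_i(k_i), where (1+z)^5 gives the falling factorial (5)_k; (1+z)^3 gives the falling factorial (3)_k; (1+z)^3 gives the falling factorial (3)_k.
g_1(k) for k = 0…7: 1, 5, 20, 60, 120, 120, 0, 0.
g_2(k) for k = 0…7: 1, 3, 6, 6, 0, 0, 0, 0.
g_3(k) for k = 0…7: 1, 3, 6, 6, 0, 0, 0, 0.
First combine the last two factors: h(k) = Σ_j C(k,j)·g_2(j)·g_3(k−j) for k = 0…7: 1, 6, 30, 120, 360, 720, 720, 0.
c_7 = Σ_k C(7,k)·g_1(k)·h(7−k) = 7·5·720 + 21·20·720 + 35·60·360 + 35·120·120 + 21·120·30 = 25200 + 302400 + 756000 + 504000 + 75600 = 1663200.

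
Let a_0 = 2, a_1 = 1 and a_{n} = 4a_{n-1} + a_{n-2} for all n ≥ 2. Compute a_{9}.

The ordinary generating function has denominator 1 - 4q - q^2.
Iterating the recurrence: a_0,…,a_{9} = 2, 1, 6, 25, 106, 449, 1902, 8057, 34130, 144577.

144577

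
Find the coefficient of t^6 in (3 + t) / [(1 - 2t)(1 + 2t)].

Partial fractions give a closed form: a_n = (7/4)·2^n + (5/4)·(-2)^n.
At n = 6: a_6 = 192.

192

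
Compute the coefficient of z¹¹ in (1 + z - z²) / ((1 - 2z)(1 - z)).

The denominator gives the recurrence a_n = 3a_(n−1) − 2a_(n−2) for n ≥ 3; the numerator fixes a_0 = 1, a_1 = 4, a_2 = 9.
Iterating: 1, 4, 9, 19, 39, 79, 159, 319, 639, 1279, 2559, 5119, so a_11 = 5119.

5119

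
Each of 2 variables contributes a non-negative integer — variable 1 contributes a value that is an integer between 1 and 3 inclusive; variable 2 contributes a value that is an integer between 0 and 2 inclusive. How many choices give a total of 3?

3

The generating function for the choices is (x + x^2 + x^3)·(1 + x + x^2); the count is [x^3].
(x + x^2 + x^3) has coefficients 0,1,1,1 for degrees 0…3.
(1 + x + x^2) has coefficients 1,1,1,0 for degrees 0…3.
[x^3] = 1·1 + 1·1 + 1·1 = 3.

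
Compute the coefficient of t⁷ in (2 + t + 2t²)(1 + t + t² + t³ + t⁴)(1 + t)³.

20

(2 + t + 2t²) has coefficients 2,1,2 for degrees 0…2.
(1 + t + t² + t³ + t⁴) has coefficients 1,1,1,1,1,0,0,0 for degrees 0…7.
Finally multiplying by (1 + t)³, the product of all factors after the first has coefficients 1,4,7,8,8,7,4,1 for degrees 0…7.
[t⁷] = 2·1 + 1·4 + 2·7 = 20.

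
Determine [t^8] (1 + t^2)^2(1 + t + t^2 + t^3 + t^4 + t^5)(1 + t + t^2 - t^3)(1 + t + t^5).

(1 + t^2)^2 has coefficients 1,0,2,0,1 for degrees 0…4.
(1 + t + t^2 + t^3 + t^4 + t^5) has coefficients 1,1,1,1,1,1,0,0,0 for degrees 0…8.
Multiplying by (1 + t + t^2 - t^3) gives running coefficients 1,2,3,2,2,2,1,0,-1 for degrees 0…8.
Finally multiplying by (1 + t + t^5), the product of all factors after the first has coefficients 1,3,5,5,4,5,5,4,1 for degrees 0…8.
[t^8] = 1·1 + 2·5 + 1·4 = 15.

15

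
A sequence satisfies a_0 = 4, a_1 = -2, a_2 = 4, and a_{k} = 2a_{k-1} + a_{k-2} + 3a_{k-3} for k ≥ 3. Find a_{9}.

5848

The ordinary generating function has denominator 1 - 2t - t^2 - 3t^3.
Iterating the recurrence: a_0,…,a_{9} = 4, -2, 4, 18, 34, 98, 284, 768, 2114, 5848.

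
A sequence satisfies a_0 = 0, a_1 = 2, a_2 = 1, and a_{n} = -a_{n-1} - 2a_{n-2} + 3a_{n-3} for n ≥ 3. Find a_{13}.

2329

The ordinary generating function has denominator 1 + z + 2z^2 - 3z^3.
Iterating the recurrence: a_0,…,a_{13} = 0, 2, 1, -5, 9, 4, -37, 56, 30, -253, 361, 235, -1716, 2329.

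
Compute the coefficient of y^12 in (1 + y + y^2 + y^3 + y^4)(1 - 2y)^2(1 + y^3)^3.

13

(1 + y + y^2 + y^3 + y^4) has coefficients 1,1,1,1,1 for degrees 0…4.
(1 - 2y)^2 has coefficients 1,-4,4,0,0,0,0,0,0,0,0,0,0 for degrees 0…12.
Finally multiplying by (1 + y^3)^3, the product of all factors after the first has coefficients 1,-4,4,3,-12,12,3,-12,12,1,-4,4,0 for degrees 0…12.
[y^12] = 1·0 + 1·4 + 1·(-4) + 1·1 + 1·12 = 13.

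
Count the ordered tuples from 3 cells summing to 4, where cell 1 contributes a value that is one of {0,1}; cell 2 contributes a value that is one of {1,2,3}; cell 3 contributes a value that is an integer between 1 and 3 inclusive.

5

The generating function for the choices is (1 + t)·(t + t² + t³)·(t + t² + t³); the count is [t⁴].
(1 + t) has coefficients 1,1 for degrees 0…1.
(t + t² + t³) has coefficients 0,1,1,1,0 for degrees 0…4.
Finally multiplying by (t + t² + t³), the product of all factors after the first has coefficients 0,0,1,2,3 for degrees 0…4.
[t⁴] = 1·3 + 1·2 = 5.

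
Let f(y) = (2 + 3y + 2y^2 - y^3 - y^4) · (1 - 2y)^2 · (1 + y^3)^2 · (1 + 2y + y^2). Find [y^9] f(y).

8

(2 + 3y + 2y^2 - y^3 - y^4) has coefficients 2,3,2,-1,-1 for degrees 0…4.
(1 - 2y)^2 has coefficients 1,-4,4,0,0,0,0,0,0,0 for degrees 0…9.
Multiplying by (1 + y^3)^2 gives running coefficients 1,-4,4,2,-8,8,1,-4,4,0 for degrees 0…9.
Finally multiplying by (1 + 2y + y^2), the product of all factors after the first has coefficients 1,-2,-3,6,0,-6,9,6,-3,4 for degrees 0…9.
[y^9] = 2·4 + 3·(-3) + 2·6 − 1·9 − 1·(-6) = 8.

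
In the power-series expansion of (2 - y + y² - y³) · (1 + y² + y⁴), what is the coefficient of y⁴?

(2 - y + y² - y³) has coefficients 2,-1,1,-1 for degrees 0…3.
(1 + y² + y⁴) has coefficients 1,0,1,0,1 for degrees 0…4.
[y⁴] = 2·1 − 1·0 + 1·1 − 1·0 = 3.

3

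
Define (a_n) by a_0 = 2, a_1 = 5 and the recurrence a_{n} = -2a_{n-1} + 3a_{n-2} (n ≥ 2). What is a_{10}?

The ordinary generating function has denominator 1 + 2z - 3z^2.
Iterating the recurrence: a_0,…,a_{10} = 2, 5, -4, 23, -58, 185, -544, 1643, -4918, 14765, -44284.

-44284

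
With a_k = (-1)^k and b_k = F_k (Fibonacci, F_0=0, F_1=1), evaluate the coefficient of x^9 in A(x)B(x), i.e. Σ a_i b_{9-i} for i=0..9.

22

This is [x^9] in the product of the two ordinary generating functions.
Σ = 1·34 − 1·21 + 1·13 − 1·8 + 1·5 − 1·3 + 1·2 − 1·1 + 1·1 − 1·0 = 22.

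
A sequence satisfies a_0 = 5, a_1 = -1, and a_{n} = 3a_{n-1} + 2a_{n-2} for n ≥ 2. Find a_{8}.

The ordinary generating function has denominator 1 - 3x - 2x^2.
Iterating the recurrence: a_0,…,a_{8} = 5, -1, 7, 19, 71, 251, 895, 3187, 11351.

11351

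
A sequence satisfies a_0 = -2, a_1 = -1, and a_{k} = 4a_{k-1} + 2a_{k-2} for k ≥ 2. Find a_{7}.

-13384

The ordinary generating function has denominator 1 - 4y - 2y^2.
Iterating the recurrence: a_0,…,a_{7} = -2, -1, -8, -34, -152, -676, -3008, -13384.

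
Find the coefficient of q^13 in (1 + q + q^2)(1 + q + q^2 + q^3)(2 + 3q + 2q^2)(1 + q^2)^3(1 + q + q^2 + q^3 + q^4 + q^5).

(1 + q + q^2) has coefficients 1,1,1 for degrees 0…2.
(1 + q + q^2 + q^3) has coefficients 1,1,1,1,0,0,0,0,0,0,0,0,0,0 for degrees 0…13.
Multiplying by (2 + 3q + 2q^2) gives running coefficients 2,5,7,7,5,2,0,0,0,0,0,0,0,0 for degrees 0…13.
Multiplying by (1 + q^2)^3 gives running coefficients 2,5,13,22,32,38,38,32,22,13,5,2,0,0 for degrees 0…13.
Finally multiplying by (1 + q + q^2 + q^3 + q^4 + q^5), the product of all factors after the first has coefficients 2,7,20,42,74,112,148,175,184,175,148,112,74,42 for degrees 0…13.
[q^13] = 1·42 + 1·74 + 1·112 = 228.

228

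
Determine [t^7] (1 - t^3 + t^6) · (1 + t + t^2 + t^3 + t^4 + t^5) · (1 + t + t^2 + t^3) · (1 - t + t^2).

1

(1 - t^3 + t^6) has coefficients 1,0,0,-1,0,0,1 for degrees 0…6.
(1 + t + t^2 + t^3 + t^4 + t^5) has coefficients 1,1,1,1,1,1,0,0 for degrees 0…7.
Multiplying by (1 + t + t^2 + t^3) gives running coefficients 1,2,3,4,4,4,3,2 for degrees 0…7.
Finally multiplying by (1 - t + t^2), the product of all factors after the first has coefficients 1,1,2,3,3,4,3,3 for degrees 0…7.
[t^7] = 1·3 − 1·3 + 1·1 = 1.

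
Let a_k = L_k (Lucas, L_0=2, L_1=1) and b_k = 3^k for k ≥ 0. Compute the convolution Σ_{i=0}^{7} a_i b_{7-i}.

6527

Write out a_i and b_{7-i} for i = 0,…,7 and sum the products.
Σ = 2·2187 + 1·729 + 3·243 + 4·81 + 7·27 + 11·9 + 18·3 + 29·1 = 6527.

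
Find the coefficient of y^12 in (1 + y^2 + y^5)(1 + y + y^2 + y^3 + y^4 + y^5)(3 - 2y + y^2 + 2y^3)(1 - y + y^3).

(1 + y^2 + y^5) has coefficients 1,0,1,0,0,1 for degrees 0…5.
(1 + y + y^2 + y^3 + y^4 + y^5) has coefficients 1,1,1,1,1,1,0,0,0,0,0,0,0 for degrees 0…12.
Multiplying by (3 - 2y + y^2 + 2y^3) gives running coefficients 3,1,2,4,4,4,1,3,2,0,0,0,0 for degrees 0…12.
Finally multiplying by (1 - y + y^3), the product of all factors after the first has coefficients 3,-2,1,5,1,2,1,6,3,-1,3,2,0 for degrees 0…12.
[y^12] = 1·0 + 1·3 + 1·6 = 9.

9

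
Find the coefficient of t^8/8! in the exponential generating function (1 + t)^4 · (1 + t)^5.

362880

The EGF product rule gives c_8 = Σ_{k_1+k_2=8} C(8; k_1,k_2) · ∏ g_i(k_i), where (1+t)^4 gives the falling factorial (4)_k; (1+t)^5 gives the falling factorial (5)_k.
g_1(k) for k = 0…8: 1, 4, 12, 24, 24, 0, 0, 0, 0.
g_2(k) for k = 0…8: 1, 5, 20, 60, 120, 120, 0, 0, 0.
c_8 = Σ_k C(8,k)·g_1(k)·g_2(8−k) = 56·24·120 + 70·24·120 = 161280 + 201600 = 362880.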